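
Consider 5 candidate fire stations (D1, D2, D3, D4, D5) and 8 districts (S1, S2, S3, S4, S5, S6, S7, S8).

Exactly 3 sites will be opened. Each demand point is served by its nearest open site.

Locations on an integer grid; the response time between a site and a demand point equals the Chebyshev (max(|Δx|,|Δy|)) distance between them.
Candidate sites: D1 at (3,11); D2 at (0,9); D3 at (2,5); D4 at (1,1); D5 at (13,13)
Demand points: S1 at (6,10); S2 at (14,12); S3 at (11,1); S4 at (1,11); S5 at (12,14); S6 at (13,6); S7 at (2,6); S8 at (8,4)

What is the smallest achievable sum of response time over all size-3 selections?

Open {D1, D3, D5}.
  S1→D1 3, S2→D5 1, S3→D3 9, S4→D1 2, S5→D5 1, S6→D5 7, S7→D3 1, S8→D3 6  ⇒ total 30.
Compare {D2, D3, D5}: total 32.
Compare {D1, D2, D5}: total 34.
No size-3 selection does better; minimum is 30.

30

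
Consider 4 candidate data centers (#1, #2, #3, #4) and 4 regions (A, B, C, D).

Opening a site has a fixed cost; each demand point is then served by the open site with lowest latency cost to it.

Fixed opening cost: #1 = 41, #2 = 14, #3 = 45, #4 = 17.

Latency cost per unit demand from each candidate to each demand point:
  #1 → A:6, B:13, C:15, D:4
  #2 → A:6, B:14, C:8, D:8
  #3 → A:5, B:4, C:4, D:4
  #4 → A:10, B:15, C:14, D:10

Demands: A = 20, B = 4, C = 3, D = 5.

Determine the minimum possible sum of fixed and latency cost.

Open {#3}: assign each demand point to its cheapest open site.
  A→#3 20×5=100, B→#3 4×4=16, C→#3 3×4=12, D→#3 5×4=20
  latency cost 148, fixed 45 → total 193.
Compare {#2, #3}: latency cost 148 + fixed 59 = 207.
Compare {#3, #4}: latency cost 148 + fixed 62 = 210.
Compare {#2, #3, #4}: latency cost 148 + fixed 76 = 224.
All other subsets cost ≥ 207. Minimum total cost: 193.

193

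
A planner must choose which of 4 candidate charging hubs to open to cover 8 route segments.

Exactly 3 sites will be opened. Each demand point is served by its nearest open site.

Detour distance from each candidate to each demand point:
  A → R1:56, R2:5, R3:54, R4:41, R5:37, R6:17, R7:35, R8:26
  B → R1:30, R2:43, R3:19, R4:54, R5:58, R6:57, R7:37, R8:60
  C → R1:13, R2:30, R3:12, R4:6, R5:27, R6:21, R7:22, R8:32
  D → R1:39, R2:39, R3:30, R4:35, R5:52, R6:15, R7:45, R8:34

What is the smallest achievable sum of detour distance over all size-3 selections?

126

Open {A, C, D}.
  R1→C 13, R2→A 5, R3→C 12, R4→C 6, R5→C 27, R6→D 15, R7→C 22, R8→A 26  ⇒ total 126.
Compare {A, B, C}: total 128.
Compare {B, C, D}: total 157.
No size-3 selection does better; minimum is 126.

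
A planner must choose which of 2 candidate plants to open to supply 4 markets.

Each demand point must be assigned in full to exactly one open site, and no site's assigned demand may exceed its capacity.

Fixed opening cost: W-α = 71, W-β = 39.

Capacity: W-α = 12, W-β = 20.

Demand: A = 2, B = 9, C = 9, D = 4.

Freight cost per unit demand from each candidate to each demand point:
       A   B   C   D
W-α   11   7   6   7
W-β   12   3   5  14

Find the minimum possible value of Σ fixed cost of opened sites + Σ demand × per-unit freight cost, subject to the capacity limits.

Open {W-α, W-β}; cheapest assignment that respects the capacities:
  W-α (cap 12, load 6): A, D — cost 2×11 + 4×7 = 50
  W-β (cap 20, load 18): B, C — cost 9×3 + 9×5 = 72
  Shipping 122, fixed 110 → total 232.
  Any other capacity-feasible assignment to {W-α, W-β} ships for at least 122.
Total demand is 24 and no other set of sites has combined capacity ≥ 24, so {W-α, W-β} is the only feasible choice of open sites. Minimum: 232.

232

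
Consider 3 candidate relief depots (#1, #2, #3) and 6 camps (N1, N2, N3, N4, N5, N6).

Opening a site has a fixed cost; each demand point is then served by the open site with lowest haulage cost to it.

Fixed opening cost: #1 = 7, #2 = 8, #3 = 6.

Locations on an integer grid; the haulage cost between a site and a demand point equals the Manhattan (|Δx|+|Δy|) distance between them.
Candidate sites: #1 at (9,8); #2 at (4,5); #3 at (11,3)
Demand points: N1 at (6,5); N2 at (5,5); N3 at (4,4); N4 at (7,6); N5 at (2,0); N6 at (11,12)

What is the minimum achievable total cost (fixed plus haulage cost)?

36

Open {#1, #2}: assign each demand point to its cheapest open site.
  N1→#2 2, N2→#2 1, N3→#2 1, N4→#1 4, N5→#2 7, N6→#1 6
  haulage cost 21, fixed 15 → total 36.
Compare {#2}: haulage cost 29 + fixed 8 = 37.
Compare {#2, #3}: haulage cost 24 + fixed 14 = 38.
Compare {#1, #2, #3}: haulage cost 21 + fixed 21 = 42.
All other subsets cost ≥ 37. Minimum total cost: 36.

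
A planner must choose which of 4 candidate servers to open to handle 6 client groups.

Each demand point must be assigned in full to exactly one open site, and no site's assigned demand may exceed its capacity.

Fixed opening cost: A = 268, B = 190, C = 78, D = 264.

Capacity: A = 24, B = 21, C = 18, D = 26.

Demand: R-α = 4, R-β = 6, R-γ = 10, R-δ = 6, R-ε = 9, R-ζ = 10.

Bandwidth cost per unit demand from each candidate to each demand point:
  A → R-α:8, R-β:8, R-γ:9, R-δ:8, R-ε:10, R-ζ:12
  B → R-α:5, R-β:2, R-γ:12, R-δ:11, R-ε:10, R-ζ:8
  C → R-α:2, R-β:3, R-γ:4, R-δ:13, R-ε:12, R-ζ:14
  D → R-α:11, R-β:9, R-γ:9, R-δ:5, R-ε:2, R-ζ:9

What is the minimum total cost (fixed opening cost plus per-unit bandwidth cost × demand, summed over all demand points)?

704

Open {B, D}; cheapest assignment that respects the capacities:
  B (cap 21, load 20): R-α, R-β, R-ζ — cost 4×5 + 6×2 + 10×8 = 112
  D (cap 26, load 25): R-γ, R-δ, R-ε — cost 10×9 + 6×5 + 9×2 = 138
  Shipping 250, fixed 454 → total 704.
  Any other capacity-feasible assignment to {B, D} ships for at least 250.
Compare {B, C, D}: its best feasible assignment gives total 720.
Compare {A, B, C}: its best feasible assignment gives total 814.
Every other set of open sites that can feasibly serve all demand totals ≥ 720 even under its best assignment. Minimum: 704.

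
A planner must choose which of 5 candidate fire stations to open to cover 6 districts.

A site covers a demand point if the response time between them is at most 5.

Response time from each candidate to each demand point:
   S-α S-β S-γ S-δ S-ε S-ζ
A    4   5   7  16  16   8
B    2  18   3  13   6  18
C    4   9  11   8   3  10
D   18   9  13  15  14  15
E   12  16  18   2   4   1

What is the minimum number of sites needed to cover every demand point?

3

Coverage sets (demand points within 5 of each site):
  A: {S-α, S-β}
  B: {S-α, S-γ}
  C: {S-α, S-ε}
  D: {}
  E: {S-δ, S-ε, S-ζ}
No 2 sites suffice: every size-2 union leaves at least one demand point uncovered.
But {A, B, E} covers everything, so the minimum is 3.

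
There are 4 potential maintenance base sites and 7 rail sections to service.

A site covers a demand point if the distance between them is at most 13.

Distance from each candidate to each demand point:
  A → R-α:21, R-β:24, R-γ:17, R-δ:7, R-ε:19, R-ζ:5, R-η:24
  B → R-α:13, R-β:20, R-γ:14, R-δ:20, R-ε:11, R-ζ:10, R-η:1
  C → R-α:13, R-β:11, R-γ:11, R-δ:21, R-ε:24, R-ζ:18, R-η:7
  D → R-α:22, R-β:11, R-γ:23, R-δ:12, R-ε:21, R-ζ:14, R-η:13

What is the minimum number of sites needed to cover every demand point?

Coverage sets (demand points within 13 of each site):
  A: {R-δ, R-ζ}
  B: {R-α, R-ε, R-ζ, R-η}
  C: {R-α, R-β, R-γ, R-η}
  D: {R-β, R-δ, R-η}
No 2 sites suffice: every size-2 union leaves at least one demand point uncovered.
But {A, B, C} covers everything, so the minimum is 3.

3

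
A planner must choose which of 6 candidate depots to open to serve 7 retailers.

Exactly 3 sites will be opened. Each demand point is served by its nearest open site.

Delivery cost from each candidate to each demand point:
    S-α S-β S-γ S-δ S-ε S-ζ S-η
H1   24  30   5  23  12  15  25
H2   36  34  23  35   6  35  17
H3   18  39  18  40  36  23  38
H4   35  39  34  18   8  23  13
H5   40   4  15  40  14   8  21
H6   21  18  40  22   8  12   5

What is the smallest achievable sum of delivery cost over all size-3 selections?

73

Open {H1, H5, H6}.
  S-α→H6 21, S-β→H5 4, S-γ→H1 5, S-δ→H6 22, S-ε→H6 8, S-ζ→H5 8, S-η→H6 5  ⇒ total 73.
Compare {H4, H5, H6}: total 79.
Compare {H1, H4, H5}: total 80.
No size-3 selection does better; minimum is 73.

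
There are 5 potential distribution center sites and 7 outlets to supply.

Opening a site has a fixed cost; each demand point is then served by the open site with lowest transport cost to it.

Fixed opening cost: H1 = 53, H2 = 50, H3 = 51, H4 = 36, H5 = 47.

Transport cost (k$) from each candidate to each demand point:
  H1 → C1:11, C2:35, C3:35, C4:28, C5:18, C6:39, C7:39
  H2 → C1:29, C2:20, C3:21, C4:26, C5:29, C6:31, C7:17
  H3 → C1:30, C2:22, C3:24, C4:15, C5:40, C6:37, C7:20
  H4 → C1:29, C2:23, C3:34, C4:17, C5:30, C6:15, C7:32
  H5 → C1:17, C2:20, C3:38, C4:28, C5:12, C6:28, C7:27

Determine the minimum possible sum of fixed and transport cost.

216

Open {H4}: assign each demand point to its cheapest open site.
  C1→H4 29, C2→H4 23, C3→H4 34, C4→H4 17, C5→H4 30, C6→H4 15, C7→H4 32
  transport cost 180, fixed 36 → total 216.
Compare {H5}: transport cost 170 + fixed 47 = 217.
Compare {H2}: transport cost 173 + fixed 50 = 223.
Compare {H4, H5}: transport cost 142 + fixed 83 = 225.
All other subsets cost ≥ 217. Minimum total cost: 216.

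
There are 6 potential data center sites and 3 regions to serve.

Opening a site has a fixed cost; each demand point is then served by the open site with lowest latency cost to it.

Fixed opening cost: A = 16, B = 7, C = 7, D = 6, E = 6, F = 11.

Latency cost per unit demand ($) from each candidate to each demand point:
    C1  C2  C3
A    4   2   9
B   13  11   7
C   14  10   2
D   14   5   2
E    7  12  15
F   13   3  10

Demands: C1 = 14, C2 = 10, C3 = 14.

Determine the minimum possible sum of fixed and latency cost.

Open {A, D}: assign each demand point to its cheapest open site.
  C1→A 14×4=56, C2→A 10×2=20, C3→D 14×2=28
  latency cost 104, fixed 22 → total 126.
Compare {A, C}: latency cost 104 + fixed 23 = 127.
Compare {A, D, E}: latency cost 104 + fixed 28 = 132.
Compare {A, B, D}: latency cost 104 + fixed 29 = 133.
All other subsets cost ≥ 127. Minimum total cost: 126.

126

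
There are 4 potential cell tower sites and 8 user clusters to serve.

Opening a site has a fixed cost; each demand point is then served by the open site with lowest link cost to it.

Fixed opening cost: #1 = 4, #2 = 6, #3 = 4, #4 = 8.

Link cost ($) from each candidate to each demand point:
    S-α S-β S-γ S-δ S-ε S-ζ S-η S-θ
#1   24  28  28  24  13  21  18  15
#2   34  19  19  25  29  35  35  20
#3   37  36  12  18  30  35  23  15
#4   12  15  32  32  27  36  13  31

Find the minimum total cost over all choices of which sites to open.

Open {#1, #3, #4}: assign each demand point to its cheapest open site.
  S-α→#4 12, S-β→#4 15, S-γ→#3 12, S-δ→#3 18, S-ε→#1 13, S-ζ→#1 21, S-η→#4 13, S-θ→#1 15
  link cost 119, fixed 16 → total 135.
Compare {#1, #2, #3, #4}: link cost 119 + fixed 22 = 141.
Compare {#1, #2, #4}: link cost 132 + fixed 18 = 150.
Compare {#1, #4}: link cost 141 + fixed 12 = 153.
All other subsets cost ≥ 141. Minimum total cost: 135.

135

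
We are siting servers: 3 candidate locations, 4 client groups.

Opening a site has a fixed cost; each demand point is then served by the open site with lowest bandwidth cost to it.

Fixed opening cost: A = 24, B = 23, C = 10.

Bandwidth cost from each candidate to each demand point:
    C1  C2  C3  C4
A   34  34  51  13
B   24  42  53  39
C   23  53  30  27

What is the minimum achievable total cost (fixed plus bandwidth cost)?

Open {A, C}: assign each demand point to its cheapest open site.
  C1→C 23, C2→A 34, C3→C 30, C4→A 13
  bandwidth cost 100, fixed 34 → total 134.
Compare {C}: bandwidth cost 133 + fixed 10 = 143.
Compare {B, C}: bandwidth cost 122 + fixed 33 = 155.
Compare {A}: bandwidth cost 132 + fixed 24 = 156.
All other subsets cost ≥ 143. Minimum total cost: 134.

134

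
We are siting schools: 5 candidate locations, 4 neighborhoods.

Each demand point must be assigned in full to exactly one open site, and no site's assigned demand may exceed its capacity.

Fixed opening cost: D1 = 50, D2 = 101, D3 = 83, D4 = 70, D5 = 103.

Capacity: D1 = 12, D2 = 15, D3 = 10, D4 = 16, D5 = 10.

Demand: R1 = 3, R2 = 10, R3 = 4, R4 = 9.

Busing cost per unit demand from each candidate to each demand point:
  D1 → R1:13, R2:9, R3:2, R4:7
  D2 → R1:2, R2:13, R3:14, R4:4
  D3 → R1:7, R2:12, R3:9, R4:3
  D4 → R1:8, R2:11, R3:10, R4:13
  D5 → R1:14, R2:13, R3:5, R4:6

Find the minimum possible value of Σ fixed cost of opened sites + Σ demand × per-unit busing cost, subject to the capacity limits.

363

Open {D2, D4}; cheapest assignment that respects the capacities:
  D2 (cap 15, load 12): R1, R4 — cost 3×2 + 9×4 = 42
  D4 (cap 16, load 14): R2, R3 — cost 10×11 + 4×10 = 150
  Shipping 192, fixed 171 → total 363.
  Any other capacity-feasible assignment to {D2, D4} ships for at least 192.
Compare {D1, D4}: its best feasible assignment gives total 372.
Compare {D1, D3, D4}: its best feasible assignment gives total 372.
Every other set of open sites that can feasibly serve all demand totals ≥ 372 even under its best assignment. Minimum: 363.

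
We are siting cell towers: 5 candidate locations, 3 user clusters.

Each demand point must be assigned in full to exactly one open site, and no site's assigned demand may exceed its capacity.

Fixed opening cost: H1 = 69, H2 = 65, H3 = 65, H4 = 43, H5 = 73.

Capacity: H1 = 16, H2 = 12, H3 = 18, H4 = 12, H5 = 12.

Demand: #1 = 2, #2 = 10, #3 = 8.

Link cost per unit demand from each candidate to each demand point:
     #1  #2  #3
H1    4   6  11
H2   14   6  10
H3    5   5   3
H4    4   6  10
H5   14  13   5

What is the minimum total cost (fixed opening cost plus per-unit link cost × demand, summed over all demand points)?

190

Open {H3, H4}; cheapest assignment that respects the capacities:
  H3 (cap 18, load 18): #2, #3 — cost 10×5 + 8×3 = 74
  H4 (cap 12, load 2): #1 — cost 2×4 = 8
  Shipping 82, fixed 108 → total 190.
  Any other capacity-feasible assignment to {H3, H4} ships for at least 82.
Compare {H1, H3}: its best feasible assignment gives total 216.
Compare {H2, H3}: its best feasible assignment gives total 224.
Every other set of open sites that can feasibly serve all demand totals ≥ 216 even under its best assignment. Minimum: 190.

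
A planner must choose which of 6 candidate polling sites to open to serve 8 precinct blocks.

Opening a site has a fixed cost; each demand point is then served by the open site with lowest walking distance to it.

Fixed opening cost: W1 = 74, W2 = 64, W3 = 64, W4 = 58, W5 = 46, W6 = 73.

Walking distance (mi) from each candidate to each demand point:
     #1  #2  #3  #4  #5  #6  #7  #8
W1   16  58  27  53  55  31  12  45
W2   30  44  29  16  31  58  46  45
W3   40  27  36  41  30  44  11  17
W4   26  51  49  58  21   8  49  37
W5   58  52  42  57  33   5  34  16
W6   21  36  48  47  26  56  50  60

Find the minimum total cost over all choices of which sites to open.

309

Open {W3, W4}: assign each demand point to its cheapest open site.
  #1→W4 26, #2→W3 27, #3→W3 36, #4→W3 41, #5→W4 21, #6→W4 8, #7→W3 11, #8→W3 17
  walking distance 187, fixed 122 → total 309.
Compare {W3}: walking distance 246 + fixed 64 = 310.
Compare {W2, W5}: walking distance 205 + fixed 110 = 315.
Compare {W3, W5}: walking distance 206 + fixed 110 = 316.
All other subsets cost ≥ 310. Minimum total cost: 309.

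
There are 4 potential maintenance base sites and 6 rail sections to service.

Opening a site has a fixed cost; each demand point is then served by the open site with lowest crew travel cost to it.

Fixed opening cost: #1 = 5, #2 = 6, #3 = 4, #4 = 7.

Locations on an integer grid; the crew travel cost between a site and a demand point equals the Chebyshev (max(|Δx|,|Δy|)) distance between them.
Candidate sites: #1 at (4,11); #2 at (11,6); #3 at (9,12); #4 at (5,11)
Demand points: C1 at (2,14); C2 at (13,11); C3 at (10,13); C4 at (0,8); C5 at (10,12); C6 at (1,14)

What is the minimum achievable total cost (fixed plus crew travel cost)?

Open {#1, #3}: assign each demand point to its cheapest open site.
  C1→#1 3, C2→#3 4, C3→#3 1, C4→#1 4, C5→#3 1, C6→#1 3
  crew travel cost 16, fixed 9 → total 25.
Compare {#3, #4}: crew travel cost 18 + fixed 11 = 29.
Compare {#1, #2, #3}: crew travel cost 16 + fixed 15 = 31.
Compare {#1, #3, #4}: crew travel cost 16 + fixed 16 = 32.
All other subsets cost ≥ 29. Minimum total cost: 25.

25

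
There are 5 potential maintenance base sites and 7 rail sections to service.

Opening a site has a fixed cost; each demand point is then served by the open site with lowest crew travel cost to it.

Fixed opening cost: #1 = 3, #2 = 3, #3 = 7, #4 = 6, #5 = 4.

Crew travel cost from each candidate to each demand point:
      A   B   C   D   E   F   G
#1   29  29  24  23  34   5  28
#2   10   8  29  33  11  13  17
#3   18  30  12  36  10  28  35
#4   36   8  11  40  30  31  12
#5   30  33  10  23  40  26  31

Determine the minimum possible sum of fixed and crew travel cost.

92

Open {#1, #2, #4}: assign each demand point to its cheapest open site.
  A→#2 10, B→#2 8, C→#4 11, D→#1 23, E→#2 11, F→#1 5, G→#4 12
  crew travel cost 80, fixed 12 → total 92.
Compare {#1, #2, #5}: crew travel cost 84 + fixed 10 = 94.
Compare {#1, #2, #4, #5}: crew travel cost 79 + fixed 16 = 95.
Compare {#1, #2, #3}: crew travel cost 85 + fixed 13 = 98.
All other subsets cost ≥ 94. Minimum total cost: 92.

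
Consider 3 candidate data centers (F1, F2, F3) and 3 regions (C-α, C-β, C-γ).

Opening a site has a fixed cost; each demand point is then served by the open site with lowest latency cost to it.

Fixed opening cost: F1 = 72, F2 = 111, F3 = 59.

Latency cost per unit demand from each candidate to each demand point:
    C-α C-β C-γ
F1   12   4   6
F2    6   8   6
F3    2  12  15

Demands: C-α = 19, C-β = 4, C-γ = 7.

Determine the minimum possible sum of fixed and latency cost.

227

Open {F1, F3}: assign each demand point to its cheapest open site.
  C-α→F3 19×2=38, C-β→F1 4×4=16, C-γ→F1 7×6=42
  latency cost 96, fixed 131 → total 227.
Compare {F3}: latency cost 191 + fixed 59 = 250.
Compare {F2, F3}: latency cost 112 + fixed 170 = 282.
Compare {F2}: latency cost 188 + fixed 111 = 299.
All other subsets cost ≥ 250. Minimum total cost: 227.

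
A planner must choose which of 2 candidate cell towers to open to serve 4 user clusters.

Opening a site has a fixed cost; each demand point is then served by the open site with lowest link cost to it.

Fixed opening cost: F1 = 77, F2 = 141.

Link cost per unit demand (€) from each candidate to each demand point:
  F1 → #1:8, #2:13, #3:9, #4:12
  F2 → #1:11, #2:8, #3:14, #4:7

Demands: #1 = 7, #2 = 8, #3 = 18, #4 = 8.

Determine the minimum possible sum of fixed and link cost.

495

Open {F1}: assign each demand point to its cheapest open site.
  #1→F1 7×8=56, #2→F1 8×13=104, #3→F1 18×9=162, #4→F1 8×12=96
  link cost 418, fixed 77 → total 495.
Compare {F1, F2}: link cost 338 + fixed 218 = 556.
Compare {F2}: link cost 449 + fixed 141 = 590.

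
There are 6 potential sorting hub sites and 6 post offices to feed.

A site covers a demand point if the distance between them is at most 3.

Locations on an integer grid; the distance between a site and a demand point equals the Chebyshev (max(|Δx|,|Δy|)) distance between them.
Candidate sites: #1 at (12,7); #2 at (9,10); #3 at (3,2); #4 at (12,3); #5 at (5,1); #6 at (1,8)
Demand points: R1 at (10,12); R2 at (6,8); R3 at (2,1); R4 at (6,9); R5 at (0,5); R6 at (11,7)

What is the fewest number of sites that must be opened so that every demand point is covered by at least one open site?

Coverage sets (demand points within 3 of each site):
  #1: {R6}
  #2: {R1, R2, R4, R6}
  #3: {R3, R5}
  #4: {}
  #5: {R3}
  #6: {R5}
No single site covers all 6 demand points.
But {#2, #3} covers everything, so the minimum is 2.

2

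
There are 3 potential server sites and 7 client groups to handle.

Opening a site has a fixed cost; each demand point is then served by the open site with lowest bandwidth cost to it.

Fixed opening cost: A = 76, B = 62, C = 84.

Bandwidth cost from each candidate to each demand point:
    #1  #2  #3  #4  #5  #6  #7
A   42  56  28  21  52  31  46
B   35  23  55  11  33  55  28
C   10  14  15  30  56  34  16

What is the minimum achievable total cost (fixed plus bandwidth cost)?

259

Open {C}: assign each demand point to its cheapest open site.
  #1→C 10, #2→C 14, #3→C 15, #4→C 30, #5→C 56, #6→C 34, #7→C 16
  bandwidth cost 175, fixed 84 → total 259.
Compare {B, C}: bandwidth cost 133 + fixed 146 = 279.
Compare {B}: bandwidth cost 240 + fixed 62 = 302.
Compare {A, C}: bandwidth cost 159 + fixed 160 = 319.
All other subsets cost ≥ 279. Minimum total cost: 259.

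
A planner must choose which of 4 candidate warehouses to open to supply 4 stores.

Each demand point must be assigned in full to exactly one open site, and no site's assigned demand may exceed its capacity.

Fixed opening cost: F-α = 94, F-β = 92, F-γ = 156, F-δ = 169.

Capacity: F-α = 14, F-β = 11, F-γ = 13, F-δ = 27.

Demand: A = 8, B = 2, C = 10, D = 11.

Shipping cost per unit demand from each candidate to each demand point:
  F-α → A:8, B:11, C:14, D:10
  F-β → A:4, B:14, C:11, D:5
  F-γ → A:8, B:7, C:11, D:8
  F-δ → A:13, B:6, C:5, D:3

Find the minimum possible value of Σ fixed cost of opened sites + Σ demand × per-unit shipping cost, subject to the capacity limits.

388

Open {F-β, F-δ}; cheapest assignment that respects the capacities:
  F-β (cap 11, load 8): A — cost 8×4 = 32
  F-δ (cap 27, load 23): B, C, D — cost 2×6 + 10×5 + 11×3 = 95
  Shipping 127, fixed 261 → total 388.
  Any other capacity-feasible assignment to {F-β, F-δ} ships for at least 127.
Compare {F-α, F-δ}: its best feasible assignment gives total 422.
Compare {F-α, F-β, F-δ}: its best feasible assignment gives total 482.
Every other set of open sites that can feasibly serve all demand totals ≥ 422 even under its best assignment. Minimum: 388.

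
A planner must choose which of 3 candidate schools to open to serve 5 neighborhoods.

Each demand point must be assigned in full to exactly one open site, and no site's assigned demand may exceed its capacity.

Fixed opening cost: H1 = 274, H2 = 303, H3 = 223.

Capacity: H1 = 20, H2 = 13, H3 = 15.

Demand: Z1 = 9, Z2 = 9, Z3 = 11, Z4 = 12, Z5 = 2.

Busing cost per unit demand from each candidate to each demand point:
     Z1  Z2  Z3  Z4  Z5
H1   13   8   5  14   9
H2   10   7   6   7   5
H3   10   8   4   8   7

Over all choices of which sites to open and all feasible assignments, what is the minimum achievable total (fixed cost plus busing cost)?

1115

Open {H1, H2, H3}; cheapest assignment that respects the capacities:
  H1 (cap 20, load 20): Z2, Z3 — cost 9×8 + 11×5 = 127
  H2 (cap 13, load 12): Z4 — cost 12×7 = 84
  H3 (cap 15, load 11): Z1, Z5 — cost 9×10 + 2×7 = 104
  Shipping 315, fixed 800 → total 1115.
  Any other capacity-feasible assignment to {H1, H2, H3} ships for at least 315.
Total demand is 43 and no other set of sites has combined capacity ≥ 43, so {H1, H2, H3} is the only feasible choice of open sites. Minimum: 1115.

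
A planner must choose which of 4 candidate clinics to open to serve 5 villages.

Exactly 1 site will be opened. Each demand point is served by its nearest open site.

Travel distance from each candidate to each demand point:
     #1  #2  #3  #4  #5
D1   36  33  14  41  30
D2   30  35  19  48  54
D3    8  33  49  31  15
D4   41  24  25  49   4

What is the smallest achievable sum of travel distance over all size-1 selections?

Open {D3}.
  #1→D3 8, #2→D3 33, #3→D3 49, #4→D3 31, #5→D3 15  ⇒ total 136.
Compare {D4}: total 143.
Compare {D1}: total 154.
No size-1 selection does better; minimum is 136.

136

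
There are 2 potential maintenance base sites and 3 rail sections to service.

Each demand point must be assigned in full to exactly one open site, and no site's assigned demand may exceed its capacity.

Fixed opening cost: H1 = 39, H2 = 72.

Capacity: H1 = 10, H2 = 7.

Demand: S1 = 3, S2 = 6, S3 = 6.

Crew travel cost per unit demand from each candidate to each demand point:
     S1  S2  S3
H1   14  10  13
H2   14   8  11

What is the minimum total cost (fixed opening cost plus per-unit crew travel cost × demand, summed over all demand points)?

279

Open {H1, H2}; cheapest assignment that respects the capacities:
  H1 (cap 10, load 9): S1, S3 — cost 3×14 + 6×13 = 120
  H2 (cap 7, load 6): S2 — cost 6×8 = 48
  Shipping 168, fixed 111 → total 279.
  Any other capacity-feasible assignment to {H1, H2} ships for at least 168.
Total demand is 15 and no other set of sites has combined capacity ≥ 15, so {H1, H2} is the only feasible choice of open sites. Minimum: 279.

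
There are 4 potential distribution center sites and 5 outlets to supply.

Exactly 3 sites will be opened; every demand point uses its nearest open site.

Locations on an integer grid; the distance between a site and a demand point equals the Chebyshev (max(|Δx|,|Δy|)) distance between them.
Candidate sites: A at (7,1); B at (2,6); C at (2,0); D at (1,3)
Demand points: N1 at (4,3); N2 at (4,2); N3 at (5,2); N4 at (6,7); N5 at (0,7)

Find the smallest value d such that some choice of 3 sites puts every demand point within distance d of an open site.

4

Open {A, B, C}.
  Farthest demand point is N4 at distance 4 (to B); all others are ≤ 4.
With {A, B, D} the worst case is 4.
With {B, C, D} the worst case is 4.
No size-3 selection achieves below 4.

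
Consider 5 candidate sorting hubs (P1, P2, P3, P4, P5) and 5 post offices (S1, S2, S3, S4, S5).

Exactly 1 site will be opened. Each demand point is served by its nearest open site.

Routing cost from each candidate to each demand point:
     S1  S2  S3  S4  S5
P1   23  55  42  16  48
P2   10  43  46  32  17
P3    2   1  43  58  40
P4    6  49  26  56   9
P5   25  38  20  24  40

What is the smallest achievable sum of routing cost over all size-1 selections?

Open {P3}.
  S1→P3 2, S2→P3 1, S3→P3 43, S4→P3 58, S5→P3 40  ⇒ total 144.
Compare {P4}: total 146.
Compare {P5}: total 147.
No size-1 selection does better; minimum is 144.

144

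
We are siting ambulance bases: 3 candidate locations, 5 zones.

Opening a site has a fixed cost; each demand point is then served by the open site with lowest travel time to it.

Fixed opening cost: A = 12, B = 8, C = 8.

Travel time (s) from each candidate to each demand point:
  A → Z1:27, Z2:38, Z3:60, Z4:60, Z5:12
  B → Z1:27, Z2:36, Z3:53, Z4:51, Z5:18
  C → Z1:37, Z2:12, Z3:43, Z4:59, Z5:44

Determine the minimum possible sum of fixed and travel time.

167

Open {B, C}: assign each demand point to its cheapest open site.
  Z1→B 27, Z2→C 12, Z3→C 43, Z4→B 51, Z5→B 18
  travel time 151, fixed 16 → total 167.
Compare {A, C}: travel time 153 + fixed 20 = 173.
Compare {A, B, C}: travel time 145 + fixed 28 = 173.
Compare {B}: travel time 185 + fixed 8 = 193.
All other subsets cost ≥ 173. Minimum total cost: 167.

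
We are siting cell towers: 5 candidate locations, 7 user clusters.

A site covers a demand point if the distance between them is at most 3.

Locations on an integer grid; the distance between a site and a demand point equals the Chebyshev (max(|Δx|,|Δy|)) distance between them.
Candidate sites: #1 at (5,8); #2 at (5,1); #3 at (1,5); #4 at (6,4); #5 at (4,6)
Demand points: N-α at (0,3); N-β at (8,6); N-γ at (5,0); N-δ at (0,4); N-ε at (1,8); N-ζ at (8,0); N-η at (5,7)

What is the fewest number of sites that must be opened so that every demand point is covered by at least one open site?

3

Coverage sets (demand points within 3 of each site):
  #1: {N-β, N-η}
  #2: {N-γ, N-ζ}
  #3: {N-α, N-δ, N-ε}
  #4: {N-β, N-η}
  #5: {N-ε, N-η}
No 2 sites suffice: every size-2 union leaves at least one demand point uncovered.
But {#1, #2, #3} covers everything, so the minimum is 3.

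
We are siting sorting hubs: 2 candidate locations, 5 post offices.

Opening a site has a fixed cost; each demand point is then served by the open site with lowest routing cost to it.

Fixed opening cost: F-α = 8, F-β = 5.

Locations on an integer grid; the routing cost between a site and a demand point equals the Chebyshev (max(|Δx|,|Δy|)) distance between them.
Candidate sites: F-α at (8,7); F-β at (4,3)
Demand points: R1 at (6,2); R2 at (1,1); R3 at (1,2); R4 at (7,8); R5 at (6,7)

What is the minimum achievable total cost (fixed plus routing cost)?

22

Open {F-β}: assign each demand point to its cheapest open site.
  R1→F-β 2, R2→F-β 3, R3→F-β 3, R4→F-β 5, R5→F-β 4
  routing cost 17, fixed 5 → total 22.
Compare {F-α, F-β}: routing cost 11 + fixed 13 = 24.
Compare {F-α}: routing cost 22 + fixed 8 = 30.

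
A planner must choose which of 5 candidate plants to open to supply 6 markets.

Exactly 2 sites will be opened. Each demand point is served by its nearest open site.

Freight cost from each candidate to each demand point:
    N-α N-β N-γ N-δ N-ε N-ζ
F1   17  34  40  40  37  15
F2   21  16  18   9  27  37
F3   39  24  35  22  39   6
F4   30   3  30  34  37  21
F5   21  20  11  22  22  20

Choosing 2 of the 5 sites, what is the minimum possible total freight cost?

Open {F2, F3}.
  N-α→F2 21, N-β→F2 16, N-γ→F2 18, N-δ→F2 9, N-ε→F2 27, N-ζ→F3 6  ⇒ total 97.
Compare {F2, F4}: total 99.
Compare {F2, F5}: total 99.
No size-2 selection does better; minimum is 97.

97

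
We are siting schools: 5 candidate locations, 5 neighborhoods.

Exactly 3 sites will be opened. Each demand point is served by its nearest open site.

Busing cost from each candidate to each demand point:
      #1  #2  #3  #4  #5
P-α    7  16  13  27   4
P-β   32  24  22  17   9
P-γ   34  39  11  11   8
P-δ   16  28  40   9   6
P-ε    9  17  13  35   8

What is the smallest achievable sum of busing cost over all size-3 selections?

47

Open {P-α, P-γ, P-δ}.
  #1→P-α 7, #2→P-α 16, #3→P-γ 11, #4→P-δ 9, #5→P-α 4  ⇒ total 47.
Compare {P-α, P-β, P-γ}: total 49.
Compare {P-α, P-β, P-δ}: total 49.
No size-3 selection does better; minimum is 47.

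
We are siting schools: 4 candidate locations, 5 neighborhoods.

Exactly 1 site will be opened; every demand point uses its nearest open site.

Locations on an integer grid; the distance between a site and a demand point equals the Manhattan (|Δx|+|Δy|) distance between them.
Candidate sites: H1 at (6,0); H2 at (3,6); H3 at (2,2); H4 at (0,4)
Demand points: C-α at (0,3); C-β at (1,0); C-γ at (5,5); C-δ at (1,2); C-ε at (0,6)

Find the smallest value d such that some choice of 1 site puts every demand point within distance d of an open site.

Open {H3}.
  Farthest demand point is C-γ at distance 6 (to H3); all others are ≤ 6.
With {H4} the worst case is 6.
With {H2} the worst case is 8.
No size-1 selection achieves below 6.

6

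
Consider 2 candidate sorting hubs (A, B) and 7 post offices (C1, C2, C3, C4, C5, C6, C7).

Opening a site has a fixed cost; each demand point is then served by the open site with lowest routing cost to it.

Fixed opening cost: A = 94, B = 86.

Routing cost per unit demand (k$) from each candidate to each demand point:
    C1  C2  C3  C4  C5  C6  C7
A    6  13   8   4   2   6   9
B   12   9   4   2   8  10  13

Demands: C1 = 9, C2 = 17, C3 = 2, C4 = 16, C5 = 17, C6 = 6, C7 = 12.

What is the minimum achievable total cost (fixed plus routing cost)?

Open {A, B}: assign each demand point to its cheapest open site.
  C1→A 9×6=54, C2→B 17×9=153, C3→B 2×4=8, C4→B 16×2=32, C5→A 17×2=34, C6→A 6×6=36, C7→A 12×9=108
  routing cost 425, fixed 180 → total 605.
Compare {A}: routing cost 533 + fixed 94 = 627.
Compare {B}: routing cost 653 + fixed 86 = 739.

605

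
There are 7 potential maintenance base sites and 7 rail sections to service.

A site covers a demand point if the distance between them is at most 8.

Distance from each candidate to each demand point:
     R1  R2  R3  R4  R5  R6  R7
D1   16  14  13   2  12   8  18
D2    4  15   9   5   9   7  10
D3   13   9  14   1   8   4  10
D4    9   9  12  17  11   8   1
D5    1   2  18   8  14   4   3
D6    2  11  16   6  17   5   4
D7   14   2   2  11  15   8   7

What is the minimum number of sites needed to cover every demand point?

Coverage sets (demand points within 8 of each site):
  D1: {R4, R6}
  D2: {R1, R4, R6}
  D3: {R4, R5, R6}
  D4: {R6, R7}
  D5: {R1, R2, R4, R6, R7}
  D6: {R1, R4, R6, R7}
  D7: {R2, R3, R6, R7}
No 2 sites suffice: every size-2 union leaves at least one demand point uncovered.
But {D2, D3, D7} covers everything, so the minimum is 3.

3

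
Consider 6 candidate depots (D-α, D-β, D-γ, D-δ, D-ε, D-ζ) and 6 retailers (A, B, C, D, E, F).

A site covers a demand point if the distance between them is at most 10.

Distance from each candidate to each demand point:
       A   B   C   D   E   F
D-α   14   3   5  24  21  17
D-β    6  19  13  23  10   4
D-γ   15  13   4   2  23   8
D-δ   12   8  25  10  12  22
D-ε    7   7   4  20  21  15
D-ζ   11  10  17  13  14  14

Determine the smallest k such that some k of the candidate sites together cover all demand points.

3

Coverage sets (demand points within 10 of each site):
  D-α: {B, C}
  D-β: {A, E, F}
  D-γ: {C, D, F}
  D-δ: {B, D}
  D-ε: {A, B, C}
  D-ζ: {B}
No 2 sites suffice: every size-2 union leaves at least one demand point uncovered.
But {D-α, D-β, D-γ} covers everything, so the minimum is 3.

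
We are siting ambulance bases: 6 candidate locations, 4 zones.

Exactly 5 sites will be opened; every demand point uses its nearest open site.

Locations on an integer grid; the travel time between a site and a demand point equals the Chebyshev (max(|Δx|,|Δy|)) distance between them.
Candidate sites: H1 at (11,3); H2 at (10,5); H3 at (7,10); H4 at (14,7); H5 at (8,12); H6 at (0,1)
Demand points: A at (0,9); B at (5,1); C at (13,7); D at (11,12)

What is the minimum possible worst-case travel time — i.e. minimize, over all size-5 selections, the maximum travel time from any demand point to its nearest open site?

Open {H1, H2, H3, H4, H5}.
  Farthest demand point is A at travel time 7 (to H3); all others are ≤ 7.
With {H1, H2, H3, H4, H6} the worst case is 7.
With {H1, H2, H3, H5, H6} the worst case is 7.
No size-5 selection achieves below 7.

7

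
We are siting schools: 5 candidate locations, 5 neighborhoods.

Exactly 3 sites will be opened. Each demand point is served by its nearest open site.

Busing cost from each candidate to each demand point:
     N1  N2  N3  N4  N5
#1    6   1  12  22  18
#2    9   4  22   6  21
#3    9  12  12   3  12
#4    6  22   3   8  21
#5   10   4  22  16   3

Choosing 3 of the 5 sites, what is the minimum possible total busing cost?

Open {#3, #4, #5}.
  N1→#4 6, N2→#5 4, N3→#4 3, N4→#3 3, N5→#5 3  ⇒ total 19.
Compare {#1, #4, #5}: total 21.
Compare {#2, #4, #5}: total 22.
No size-3 selection does better; minimum is 19.

19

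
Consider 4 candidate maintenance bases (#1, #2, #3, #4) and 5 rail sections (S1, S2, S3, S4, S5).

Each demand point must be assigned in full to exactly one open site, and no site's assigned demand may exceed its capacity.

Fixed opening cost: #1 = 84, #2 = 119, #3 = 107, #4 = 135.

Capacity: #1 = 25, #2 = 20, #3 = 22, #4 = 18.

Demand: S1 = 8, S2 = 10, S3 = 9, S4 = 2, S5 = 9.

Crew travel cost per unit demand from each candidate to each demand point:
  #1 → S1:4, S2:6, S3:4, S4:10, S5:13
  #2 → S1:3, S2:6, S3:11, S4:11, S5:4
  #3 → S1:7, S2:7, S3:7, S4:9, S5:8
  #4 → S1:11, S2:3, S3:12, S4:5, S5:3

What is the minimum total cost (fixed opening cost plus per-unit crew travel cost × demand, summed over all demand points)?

379

Open {#1, #2}; cheapest assignment that respects the capacities:
  #1 (cap 25, load 21): S2, S3, S4 — cost 10×6 + 9×4 + 2×10 = 116
  #2 (cap 20, load 17): S1, S5 — cost 8×3 + 9×4 = 60
  Shipping 176, fixed 203 → total 379.
  Any other capacity-feasible assignment to {#1, #2} ships for at least 176.
Compare {#1, #3}: its best feasible assignment gives total 419.
Compare {#2, #3}: its best feasible assignment gives total 437.
Every other set of open sites that can feasibly serve all demand totals ≥ 419 even under its best assignment. Minimum: 379.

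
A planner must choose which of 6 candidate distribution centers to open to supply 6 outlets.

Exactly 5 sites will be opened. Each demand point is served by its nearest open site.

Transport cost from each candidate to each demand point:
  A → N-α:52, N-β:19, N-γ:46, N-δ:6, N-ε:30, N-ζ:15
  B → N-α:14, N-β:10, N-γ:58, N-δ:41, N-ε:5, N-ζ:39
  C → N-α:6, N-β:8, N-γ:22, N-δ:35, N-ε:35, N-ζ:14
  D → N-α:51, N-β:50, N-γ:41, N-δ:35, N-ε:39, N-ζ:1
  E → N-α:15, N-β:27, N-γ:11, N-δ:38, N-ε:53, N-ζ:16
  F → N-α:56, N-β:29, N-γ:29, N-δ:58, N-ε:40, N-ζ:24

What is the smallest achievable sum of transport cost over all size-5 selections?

37

Open {A, B, C, D, E}.
  N-α→C 6, N-β→C 8, N-γ→E 11, N-δ→A 6, N-ε→B 5, N-ζ→D 1  ⇒ total 37.
Compare {A, B, D, E, F}: total 47.
Compare {A, B, C, D, F}: total 48.
No size-5 selection does better; minimum is 37.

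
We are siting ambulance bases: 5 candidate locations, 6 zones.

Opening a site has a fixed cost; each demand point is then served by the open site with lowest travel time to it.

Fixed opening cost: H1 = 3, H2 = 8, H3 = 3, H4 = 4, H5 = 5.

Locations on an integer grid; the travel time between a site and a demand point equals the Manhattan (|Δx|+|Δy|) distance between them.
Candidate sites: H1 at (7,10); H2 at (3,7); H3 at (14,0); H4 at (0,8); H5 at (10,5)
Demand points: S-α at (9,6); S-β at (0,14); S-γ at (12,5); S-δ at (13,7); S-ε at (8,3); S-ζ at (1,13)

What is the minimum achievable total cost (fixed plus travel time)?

Open {H4, H5}: assign each demand point to its cheapest open site.
  S-α→H5 2, S-β→H4 6, S-γ→H5 2, S-δ→H5 5, S-ε→H5 4, S-ζ→H4 6
  travel time 25, fixed 9 → total 34.
Compare {H1, H4, H5}: travel time 25 + fixed 12 = 37.
Compare {H3, H4, H5}: travel time 25 + fixed 12 = 37.
Compare {H1, H3, H4, H5}: travel time 25 + fixed 15 = 40.
All other subsets cost ≥ 37. Minimum total cost: 34.

34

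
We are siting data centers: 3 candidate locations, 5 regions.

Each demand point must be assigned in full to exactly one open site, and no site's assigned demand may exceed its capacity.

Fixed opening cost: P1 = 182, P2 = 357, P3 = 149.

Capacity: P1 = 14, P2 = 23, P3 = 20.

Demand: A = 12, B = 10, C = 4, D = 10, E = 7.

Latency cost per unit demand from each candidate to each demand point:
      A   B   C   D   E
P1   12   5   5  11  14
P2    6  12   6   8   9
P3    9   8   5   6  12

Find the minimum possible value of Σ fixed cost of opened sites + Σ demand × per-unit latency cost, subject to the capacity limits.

805

Open {P2, P3}; cheapest assignment that respects the capacities:
  P2 (cap 23, load 23): A, C, E — cost 12×6 + 4×6 + 7×9 = 159
  P3 (cap 20, load 20): B, D — cost 10×8 + 10×6 = 140
  Shipping 299, fixed 506 → total 805.
  Any other capacity-feasible assignment to {P2, P3} ships for at least 299.
Compare {P1, P2, P3}: its best feasible assignment gives total 953.
Every other set of open sites that can feasibly serve all demand totals ≥ 953 even under its best assignment. Minimum: 805.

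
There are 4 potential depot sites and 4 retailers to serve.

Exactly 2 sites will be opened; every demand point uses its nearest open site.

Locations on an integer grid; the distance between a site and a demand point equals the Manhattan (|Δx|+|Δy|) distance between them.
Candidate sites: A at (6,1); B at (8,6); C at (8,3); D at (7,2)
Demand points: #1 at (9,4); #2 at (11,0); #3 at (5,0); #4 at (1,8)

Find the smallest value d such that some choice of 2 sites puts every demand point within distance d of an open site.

Open {A, B}.
  Farthest demand point is #4 at distance 9 (to B); all others are ≤ 9.
With {B, C} the worst case is 9.
With {B, D} the worst case is 9.
No size-2 selection achieves below 9.

9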